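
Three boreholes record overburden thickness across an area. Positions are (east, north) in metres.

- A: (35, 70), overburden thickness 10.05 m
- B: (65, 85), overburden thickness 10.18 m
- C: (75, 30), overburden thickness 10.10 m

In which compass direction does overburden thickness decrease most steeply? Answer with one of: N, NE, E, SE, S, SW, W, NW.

SW

Taking A as reference: B−A = (30, 15, +0.13); C−A = (40, -40, +0.05).
Determinant of the coordinate differences = 30·(-40) − 40·15 = -1800.
∂d/∂x = [(+0.13)·(-40) − (+0.05)·15] / -1800 = +0.003306
∂d/∂y = [30·(+0.05) − 40·(+0.13)] / -1800 = +0.002056
Steepest decrease is along −∇f = (-0.003306 E, -0.002056 N) → southwest.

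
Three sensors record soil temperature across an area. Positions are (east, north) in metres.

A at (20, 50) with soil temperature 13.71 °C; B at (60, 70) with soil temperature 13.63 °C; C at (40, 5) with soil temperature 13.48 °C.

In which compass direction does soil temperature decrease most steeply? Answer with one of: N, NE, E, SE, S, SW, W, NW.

Taking A as reference: B−A = (40, 20, -0.08); C−A = (20, -45, -0.23).
Determinant of the coordinate differences = 40·(-45) − 20·20 = -2200.
∂T/∂x = [(-0.08)·(-45) − (-0.23)·20] / -2200 = -0.003727
∂T/∂y = [40·(-0.23) − 20·(-0.08)] / -2200 = +0.003455
Steepest decrease is along −∇f = (+0.003727 E, -0.003455 N) → southeast.

SE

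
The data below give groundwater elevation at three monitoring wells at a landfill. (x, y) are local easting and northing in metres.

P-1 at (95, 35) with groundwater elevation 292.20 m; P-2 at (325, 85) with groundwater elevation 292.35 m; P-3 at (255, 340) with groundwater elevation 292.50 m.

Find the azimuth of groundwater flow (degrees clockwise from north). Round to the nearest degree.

214°

With h = a·x + b·y + c and P-1 as origin, the differences give:
  230·a + 50·b = +0.15
  160·a + 305·b = +0.30
Eliminate b (×305 and ×50, subtract): 62150·a = 30.750 → a = ∂h/∂x = +0.0004948
Back-substitute: b = ∂h/∂y = +0.0007241.
Flow direction (−∇h) has components (-0.0004948 E, -0.0007241 N).
Azimuth = atan2(E, N) = atan2(-0.0004948, -0.0007241) = 214.3° ≈ 214°.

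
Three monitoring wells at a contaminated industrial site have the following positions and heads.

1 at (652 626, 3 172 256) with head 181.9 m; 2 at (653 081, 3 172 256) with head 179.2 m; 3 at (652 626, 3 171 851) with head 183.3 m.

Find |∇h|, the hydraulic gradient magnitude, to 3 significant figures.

0.00687

∂h/∂x = (179.2 − 181.9) / (653081 − 652626) = -0.005934
∂h/∂y = (183.3 − 181.9) / (3171851 − 3172256) = -0.003457
|∇h| = √(-0.005934² + -0.003457²) = 0.006868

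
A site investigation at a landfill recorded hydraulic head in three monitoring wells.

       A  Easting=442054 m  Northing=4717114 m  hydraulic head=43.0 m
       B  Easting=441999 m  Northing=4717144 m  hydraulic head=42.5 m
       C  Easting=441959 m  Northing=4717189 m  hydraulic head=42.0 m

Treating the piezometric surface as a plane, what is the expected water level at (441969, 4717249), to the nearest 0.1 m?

41.7 m

Differences from A: to B (Δx, Δy, Δh) = (-55, 30, -0.5); to C = (-95, 75, -1.0).
Solve a·Δx + b·Δy = Δh: det = (-55)·75 − (-95)·30 = -1275.
∂h/∂x = [(-0.5)·75 − (-1.0)·30] / -1275 = +0.005882
∂h/∂y = [(-55)·(-1.0) − (-95)·(-0.5)] / -1275 = -0.005882
h(441969, 4717249) = 43.0 + (+0.005882)·(-85) + (-0.005882)·(135) = 43.0 -0.500 -0.794 = 41.706 m.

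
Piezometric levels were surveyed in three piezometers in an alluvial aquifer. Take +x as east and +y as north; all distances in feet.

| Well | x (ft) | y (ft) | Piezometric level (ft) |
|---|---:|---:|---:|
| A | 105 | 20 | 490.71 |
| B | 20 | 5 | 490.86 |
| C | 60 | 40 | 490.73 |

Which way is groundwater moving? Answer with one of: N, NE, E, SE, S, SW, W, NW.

NE

Taking A as reference: B−A = (-85, -15, +0.15); C−A = (-45, 20, +0.02).
Solve a·Δx + b·Δy = Δh: det = (-85)·20 − (-45)·(-15) = -2375.
∂h/∂x = [(+0.15)·20 − (+0.02)·(-15)] / -2375 = -0.001389
∂h/∂y = [(-85)·(+0.02) − (-45)·(+0.15)] / -2375 = -0.002126
Flow = −∇h = (+0.001389 east, +0.002126 north), which points northeast.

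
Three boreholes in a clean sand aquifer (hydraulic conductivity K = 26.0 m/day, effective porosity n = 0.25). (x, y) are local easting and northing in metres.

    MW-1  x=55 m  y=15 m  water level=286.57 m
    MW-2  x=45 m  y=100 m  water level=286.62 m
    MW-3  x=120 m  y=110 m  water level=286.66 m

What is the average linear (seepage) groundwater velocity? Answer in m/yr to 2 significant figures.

Differences from MW-1: to MW-2 (Δx, Δy, Δh) = (-10, 85, +0.05); to MW-3 = (65, 95, +0.09).
Determinant of the coordinate differences = (-10)·95 − 65·85 = -6475.
∂h/∂x = [(+0.05)·95 − (+0.09)·85] / -6475 = +0.0004479
∂h/∂y = [(-10)·(+0.09) − 65·(+0.05)] / -6475 = +0.0006409
|∇h| = √(0.0004479² + 0.0006409²) = 0.0007819
Seepage velocity v = K·i/n = 26.0 × 0.0007819 / 0.25 = 0.08132 m/day = 29.7 m/yr.

30 m/yr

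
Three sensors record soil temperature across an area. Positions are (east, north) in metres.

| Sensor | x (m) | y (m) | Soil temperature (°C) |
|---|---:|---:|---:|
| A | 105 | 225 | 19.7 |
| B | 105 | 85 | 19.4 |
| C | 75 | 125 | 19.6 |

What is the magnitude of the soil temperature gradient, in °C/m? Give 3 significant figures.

0.00437 °C/m

With T = a·x + b·y + c and A as origin, the differences give:
  0·a + (-140)·b = -0.3
  (-30)·a + (-100)·b = -0.1
Eliminate b (×(-100) and ×(-140), subtract): -4200·a = 16.00 → a = ∂T/∂x = -0.003810
Back-substitute: b = ∂T/∂y = +0.002143.
|∇f| = √(-0.003810² + 0.002143²) = 0.004371 °C/m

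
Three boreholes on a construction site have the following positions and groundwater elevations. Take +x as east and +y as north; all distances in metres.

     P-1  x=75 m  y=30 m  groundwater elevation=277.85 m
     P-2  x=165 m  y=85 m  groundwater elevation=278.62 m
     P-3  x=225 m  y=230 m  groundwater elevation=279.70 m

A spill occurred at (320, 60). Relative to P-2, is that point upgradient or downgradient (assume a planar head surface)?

upgradient

Differences from P-1: to P-2 (Δx, Δy, Δh) = (90, 55, +0.77); to P-3 = (150, 200, +1.85).
Solve a·Δx + b·Δy = Δh: det = 90·200 − 150·55 = 9750.
∂h/∂x = [(+0.77)·200 − (+1.85)·55] / 9750 = +0.005359
∂h/∂y = [90·(+1.85) − 150·(+0.77)] / 9750 = +0.005231
Head at (320, 60) = 277.85 + (+0.005359)·(245) + (+0.005231)·(30) = 279.32 m.
That is higher than the 278.62 m at P-2, so the point is upgradient.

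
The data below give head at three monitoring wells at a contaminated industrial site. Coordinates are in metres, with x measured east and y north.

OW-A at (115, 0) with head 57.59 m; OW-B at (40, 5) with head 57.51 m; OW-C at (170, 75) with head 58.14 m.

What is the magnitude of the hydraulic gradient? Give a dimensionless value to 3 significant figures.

0.00642

With h = a·x + b·y + c and OW-A as origin, the differences give:
  (-75)·a + 5·b = -0.08
  55·a + 75·b = +0.55
Eliminate b (×75 and ×5, subtract): -5900·a = -8.750 → a = ∂h/∂x = +0.001483
Back-substitute: b = ∂h/∂y = +0.006246.
|∇h| = √(0.001483² + 0.006246²) = 0.00642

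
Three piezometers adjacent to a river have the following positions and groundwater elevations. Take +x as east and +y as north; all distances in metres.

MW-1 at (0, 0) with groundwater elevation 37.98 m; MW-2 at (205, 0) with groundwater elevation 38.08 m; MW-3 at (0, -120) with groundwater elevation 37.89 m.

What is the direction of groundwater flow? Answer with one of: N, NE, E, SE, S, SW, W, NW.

SW

∂h/∂x = (38.08 − 37.98) / (205 − 0) = +0.0004878
∂h/∂y = (37.89 − 37.98) / (-120 − 0) = +0.0007500
Flow = −∇h = (-0.0004878 east, -0.0007500 north), which points southwest.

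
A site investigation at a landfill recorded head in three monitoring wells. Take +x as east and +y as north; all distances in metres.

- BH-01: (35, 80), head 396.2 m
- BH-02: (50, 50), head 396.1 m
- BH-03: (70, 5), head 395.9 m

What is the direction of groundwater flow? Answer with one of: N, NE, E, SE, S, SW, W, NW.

SW

Differences from BH-01: to BH-02 (Δx, Δy, Δh) = (15, -30, -0.1); to BH-03 = (35, -75, -0.3).
Determinant of the coordinate differences = 15·(-75) − 35·(-30) = -75.
∂h/∂x = [(-0.1)·(-75) − (-0.3)·(-30)] / -75 = +0.02000
∂h/∂y = [15·(-0.3) − 35·(-0.1)] / -75 = +0.01333
Flow = −∇h = (-0.02000 east, -0.01333 north), which points southwest.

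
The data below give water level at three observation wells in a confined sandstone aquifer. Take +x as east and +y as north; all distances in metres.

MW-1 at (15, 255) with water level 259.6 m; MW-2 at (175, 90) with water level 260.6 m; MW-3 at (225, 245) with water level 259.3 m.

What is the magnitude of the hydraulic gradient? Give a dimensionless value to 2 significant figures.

With h = a·x + b·y + c and MW-1 as origin, the differences give:
  160·a + (-165)·b = +1.0
  210·a + (-10)·b = -0.3
Eliminate b (×(-10) and ×(-165), subtract): 33050·a = -59.50 → a = ∂h/∂x = -0.001800
Back-substitute: b = ∂h/∂y = -0.007806.
|∇h| = √(-0.001800² + -0.007806²) = 0.008011

0.0080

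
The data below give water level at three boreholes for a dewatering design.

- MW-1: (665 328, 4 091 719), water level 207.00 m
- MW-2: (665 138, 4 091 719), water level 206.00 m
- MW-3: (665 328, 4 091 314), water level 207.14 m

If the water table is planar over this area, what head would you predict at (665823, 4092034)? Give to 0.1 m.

209.5 m

∂h/∂x = (206.00 − 207.00) / (665138 − 665328) = +0.005263
∂h/∂y = (207.14 − 207.00) / (4091314 − 4091719) = -0.0003457
h(665823, 4092034) = 207.00 + (+0.005263)·(495) + (-0.0003457)·(315) = 207.00 +2.605 -0.109 = 209.496 m.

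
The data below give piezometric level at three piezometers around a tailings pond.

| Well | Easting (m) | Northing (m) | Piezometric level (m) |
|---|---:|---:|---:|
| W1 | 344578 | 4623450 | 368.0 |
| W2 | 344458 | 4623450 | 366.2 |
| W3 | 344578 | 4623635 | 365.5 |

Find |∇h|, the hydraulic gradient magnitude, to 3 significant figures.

∂h/∂x = (366.2 − 368.0) / (344458 − 344578) = +0.01500
∂h/∂y = (365.5 − 368.0) / (4623635 − 4623450) = -0.01351
|∇h| = √(0.01500² + -0.01351²) = 0.02019

0.0202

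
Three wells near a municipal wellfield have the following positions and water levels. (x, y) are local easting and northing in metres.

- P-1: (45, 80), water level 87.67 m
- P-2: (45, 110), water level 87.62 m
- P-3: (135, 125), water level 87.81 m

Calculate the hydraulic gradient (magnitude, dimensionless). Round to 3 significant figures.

0.00291

Differences from P-1: to P-2 (Δx, Δy, Δh) = (0, 30, -0.05); to P-3 = (90, 45, +0.14).
Solve a·Δx + b·Δy = Δh: det = 0·45 − 90·30 = -2700.
∂h/∂x = [(-0.05)·45 − (+0.14)·30] / -2700 = +0.002389
∂h/∂y = [0·(+0.14) − 90·(-0.05)] / -2700 = -0.001667
|∇h| = √(0.002389² + -0.001667²) = 0.002913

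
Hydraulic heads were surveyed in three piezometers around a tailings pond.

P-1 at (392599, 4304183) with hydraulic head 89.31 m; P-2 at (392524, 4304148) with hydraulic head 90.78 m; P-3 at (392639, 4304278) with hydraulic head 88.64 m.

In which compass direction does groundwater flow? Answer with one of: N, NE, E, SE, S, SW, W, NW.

E

With h = a·x + b·y + c and P-1 as origin, the differences give:
  (-75)·a + (-35)·b = +1.47
  40·a + 95·b = -0.67
Eliminate b (×95 and ×(-35), subtract): -5725·a = 116.200 → a = ∂h/∂x = -0.02030
Back-substitute: b = ∂h/∂y = +0.001493.
Flow = −∇h = (+0.02030 east, -0.001493 north), which points east.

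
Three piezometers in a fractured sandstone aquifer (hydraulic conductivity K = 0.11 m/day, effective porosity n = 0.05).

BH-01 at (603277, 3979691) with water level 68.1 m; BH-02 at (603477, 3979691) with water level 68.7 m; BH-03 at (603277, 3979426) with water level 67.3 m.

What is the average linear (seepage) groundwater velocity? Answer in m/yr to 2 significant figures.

3.4 m/yr

∂h/∂x = (68.7 − 68.1) / (603477 − 603277) = +0.003000
∂h/∂y = (67.3 − 68.1) / (3979426 − 3979691) = +0.003019
|∇h| = √(0.003000² + 0.003019²) = 0.004256
Seepage velocity v = K·i/n = 0.11 × 0.004256 / 0.05 = 0.009363 m/day = 3.42 m/yr.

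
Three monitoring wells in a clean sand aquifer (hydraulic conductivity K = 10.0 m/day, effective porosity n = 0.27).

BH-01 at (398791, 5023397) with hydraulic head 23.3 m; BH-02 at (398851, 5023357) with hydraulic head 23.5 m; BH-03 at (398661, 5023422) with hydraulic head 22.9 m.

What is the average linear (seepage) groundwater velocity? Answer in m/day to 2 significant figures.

0.11 m/day

Differences from BH-01: to BH-02 (Δx, Δy, Δh) = (60, -40, +0.2); to BH-03 = (-130, 25, -0.4).
Solve a·Δx + b·Δy = Δh: det = 60·25 − (-130)·(-40) = -3700.
∂h/∂x = [(+0.2)·25 − (-0.4)·(-40)] / -3700 = +0.002973
∂h/∂y = [60·(-0.4) − (-130)·(+0.2)] / -3700 = -0.0005405
|∇h| = √(0.002973² + -0.0005405²) = 0.003022
Seepage velocity v = K·i/n = 10.0 × 0.003022 / 0.27 = 0.1119 m/day.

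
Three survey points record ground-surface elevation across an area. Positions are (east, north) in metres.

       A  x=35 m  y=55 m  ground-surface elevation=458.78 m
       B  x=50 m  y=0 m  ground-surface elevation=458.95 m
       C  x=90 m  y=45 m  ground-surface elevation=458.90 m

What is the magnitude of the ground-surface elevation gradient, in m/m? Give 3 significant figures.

0.00313 m/m

Differences from A: to B (Δx, Δy, Δh) = (15, -55, +0.17); to C = (55, -10, +0.12).
Determinant of the coordinate differences = 15·(-10) − 55·(-55) = 2875.
∂z/∂x = [(+0.17)·(-10) − (+0.12)·(-55)] / 2875 = +0.001704
∂z/∂y = [15·(+0.12) − 55·(+0.17)] / 2875 = -0.002626
|∇f| = √(0.001704² + -0.002626²) = 0.00313 m/m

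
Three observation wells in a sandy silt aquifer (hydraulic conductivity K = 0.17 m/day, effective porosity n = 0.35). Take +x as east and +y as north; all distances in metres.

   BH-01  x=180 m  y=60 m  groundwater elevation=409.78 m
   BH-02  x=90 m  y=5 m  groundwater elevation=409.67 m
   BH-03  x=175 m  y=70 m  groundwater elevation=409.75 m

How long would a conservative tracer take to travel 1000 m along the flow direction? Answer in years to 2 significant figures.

1900 years

Three-point gradient (reference BH-01): Δ to BH-02 = (-90, -55, -0.11), Δ to BH-03 = (-5, 10, -0.03).
∂h/∂x = +0.002340, ∂h/∂y = -0.001830 (det = -1175).
|∇h| = √(0.002340² + -0.001830²) = 0.002971
Seepage velocity v = K·i/n = 0.17 × 0.002971 / 0.35 = 0.001443 m/day.
t = 1000 / 0.001443 = 6.93e+05 days = 1.9e+03 years.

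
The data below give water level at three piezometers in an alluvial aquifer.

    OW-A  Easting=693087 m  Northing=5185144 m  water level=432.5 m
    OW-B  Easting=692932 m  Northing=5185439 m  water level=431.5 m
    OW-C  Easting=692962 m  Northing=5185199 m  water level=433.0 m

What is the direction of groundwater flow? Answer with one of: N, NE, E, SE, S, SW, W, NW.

NE

Differences from OW-A: to OW-B (Δx, Δy, Δh) = (-155, 295, -1.0); to OW-C = (-125, 55, +0.5).
Solve a·Δx + b·Δy = Δh: det = (-155)·55 − (-125)·295 = 28350.
∂h/∂x = [(-1.0)·55 − (+0.5)·295] / 28350 = -0.007143
∂h/∂y = [(-155)·(+0.5) − (-125)·(-1.0)] / 28350 = -0.007143
Flow = −∇h = (+0.007143 east, +0.007143 north), which points northeast.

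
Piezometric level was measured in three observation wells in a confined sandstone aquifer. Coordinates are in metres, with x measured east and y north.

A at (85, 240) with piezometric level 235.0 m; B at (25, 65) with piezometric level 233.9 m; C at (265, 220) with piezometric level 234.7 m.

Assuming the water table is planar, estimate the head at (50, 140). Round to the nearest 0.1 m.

Taking A as reference: B−A = (-60, -175, -1.1); C−A = (180, -20, -0.3).
Solve a·Δx + b·Δy = Δh: det = (-60)·(-20) − 180·(-175) = 32700.
∂h/∂x = [(-1.1)·(-20) − (-0.3)·(-175)] / 32700 = -0.0009327
∂h/∂y = [(-60)·(-0.3) − 180·(-1.1)] / 32700 = +0.006606
h(50, 140) = 235.0 + (-0.0009327)·(-35) + (+0.006606)·(-100) = 235.0 +0.033 -0.661 = 234.372 m.

234.4 m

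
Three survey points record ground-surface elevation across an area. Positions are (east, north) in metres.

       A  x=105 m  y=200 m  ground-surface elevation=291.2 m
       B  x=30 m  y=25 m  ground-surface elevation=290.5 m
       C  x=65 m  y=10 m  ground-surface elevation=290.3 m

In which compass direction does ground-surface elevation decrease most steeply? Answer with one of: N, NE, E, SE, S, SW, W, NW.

SE

Taking A as reference: B−A = (-75, -175, -0.7); C−A = (-40, -190, -0.9).
Determinant of the coordinate differences = (-75)·(-190) − (-40)·(-175) = 7250.
∂z/∂x = [(-0.7)·(-190) − (-0.9)·(-175)] / 7250 = -0.003379
∂z/∂y = [(-75)·(-0.9) − (-40)·(-0.7)] / 7250 = +0.005448
Steepest decrease is along −∇f = (+0.003379 E, -0.005448 N) → southeast.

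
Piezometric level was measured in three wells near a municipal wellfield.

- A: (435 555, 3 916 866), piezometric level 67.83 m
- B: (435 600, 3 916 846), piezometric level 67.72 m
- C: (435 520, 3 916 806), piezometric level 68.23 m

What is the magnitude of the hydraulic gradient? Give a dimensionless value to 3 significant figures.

Differences from A: to B (Δx, Δy, Δh) = (45, -20, -0.11); to C = (-35, -60, +0.40).
Solve a·Δx + b·Δy = Δh: det = 45·(-60) − (-35)·(-20) = -3400.
∂h/∂x = [(-0.11)·(-60) − (+0.40)·(-20)] / -3400 = -0.004294
∂h/∂y = [45·(+0.40) − (-35)·(-0.11)] / -3400 = -0.004162
|∇h| = √(-0.004294² + -0.004162²) = 0.00598

0.00598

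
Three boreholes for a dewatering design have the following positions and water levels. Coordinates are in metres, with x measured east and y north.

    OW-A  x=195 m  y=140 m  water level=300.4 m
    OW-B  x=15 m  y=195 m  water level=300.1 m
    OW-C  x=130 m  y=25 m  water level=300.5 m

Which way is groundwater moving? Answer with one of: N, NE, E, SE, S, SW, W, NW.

Taking OW-A as reference: OW-B−OW-A = (-180, 55, -0.3); OW-C−OW-A = (-65, -115, +0.1).
Determinant of the coordinate differences = (-180)·(-115) − (-65)·55 = 24275.
∂h/∂x = [(-0.3)·(-115) − (+0.1)·55] / 24275 = +0.001195
∂h/∂y = [(-180)·(+0.1) − (-65)·(-0.3)] / 24275 = -0.001545
Flow = −∇h = (-0.001195 east, +0.001545 north), which points northwest.

NW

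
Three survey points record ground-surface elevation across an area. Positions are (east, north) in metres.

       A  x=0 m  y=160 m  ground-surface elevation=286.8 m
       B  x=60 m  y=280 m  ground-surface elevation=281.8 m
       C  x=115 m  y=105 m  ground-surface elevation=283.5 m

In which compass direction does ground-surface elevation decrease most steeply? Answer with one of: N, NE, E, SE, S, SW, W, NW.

NE

Differences from A: to B (Δx, Δy, Δh) = (60, 120, -5.0); to C = (115, -55, -3.3).
Solve a·Δx + b·Δy = Δz: det = 60·(-55) − 115·120 = -17100.
∂z/∂x = [(-5.0)·(-55) − (-3.3)·120] / -17100 = -0.03924
∂z/∂y = [60·(-3.3) − 115·(-5.0)] / -17100 = -0.02205
Steepest decrease is along −∇f = (+0.03924 E, +0.02205 N) → northeast.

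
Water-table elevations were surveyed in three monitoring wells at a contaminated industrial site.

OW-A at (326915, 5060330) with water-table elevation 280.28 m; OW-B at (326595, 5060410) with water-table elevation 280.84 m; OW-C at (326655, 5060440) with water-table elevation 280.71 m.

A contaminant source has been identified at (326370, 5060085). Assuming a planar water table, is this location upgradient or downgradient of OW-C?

upgradient

With h = a·x + b·y + c and OW-A as origin, the differences give:
  (-320)·a + 80·b = +0.56
  (-260)·a + 110·b = +0.43
Eliminate b (×110 and ×80, subtract): -14400·a = 27.200 → a = ∂h/∂x = -0.001889
Back-substitute: b = ∂h/∂y = -0.0005556.
Head at (326370, 5060085) = 280.28 + (-0.001889)·(-545) + (-0.0005556)·(-245) = 281.45 m.
That is higher than the 280.71 m at OW-C, so the point is upgradient.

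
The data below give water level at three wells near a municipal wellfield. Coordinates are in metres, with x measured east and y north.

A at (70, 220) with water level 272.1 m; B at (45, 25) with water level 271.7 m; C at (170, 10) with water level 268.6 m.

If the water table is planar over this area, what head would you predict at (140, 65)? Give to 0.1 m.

Differences from A: to B (Δx, Δy, Δh) = (-25, -195, -0.4); to C = (100, -210, -3.5).
Determinant of the coordinate differences = (-25)·(-210) − 100·(-195) = 24750.
∂h/∂x = [(-0.4)·(-210) − (-3.5)·(-195)] / 24750 = -0.02418
∂h/∂y = [(-25)·(-3.5) − 100·(-0.4)] / 24750 = +0.005152
h(140, 65) = 272.1 + (-0.02418)·(70) + (+0.005152)·(-155) = 272.1 -1.693 -0.798 = 269.609 m.

269.6 m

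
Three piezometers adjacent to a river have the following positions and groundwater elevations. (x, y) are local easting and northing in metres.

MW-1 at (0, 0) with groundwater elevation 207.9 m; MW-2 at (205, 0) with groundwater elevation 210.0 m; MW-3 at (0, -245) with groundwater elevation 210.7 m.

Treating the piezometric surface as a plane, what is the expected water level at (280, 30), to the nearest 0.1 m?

∂h/∂x = (210.0 − 207.9) / (205 − 0) = +0.01024
∂h/∂y = (210.7 − 207.9) / (-245 − 0) = -0.01143
h(280, 30) = 207.9 + (+0.01024)·(280) + (-0.01143)·(30) = 207.9 +2.868 -0.343 = 210.425 m.

210.4 m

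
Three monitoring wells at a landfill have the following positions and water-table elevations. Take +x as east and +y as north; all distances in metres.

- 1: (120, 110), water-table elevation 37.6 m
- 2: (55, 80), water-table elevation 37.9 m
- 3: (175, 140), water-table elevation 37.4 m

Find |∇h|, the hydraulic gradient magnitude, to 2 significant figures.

Taking 1 as reference: 2−1 = (-65, -30, +0.3); 3−1 = (55, 30, -0.2).
Determinant of the coordinate differences = (-65)·30 − 55·(-30) = -300.
∂h/∂x = [(+0.3)·30 − (-0.2)·(-30)] / -300 = -0.010000
∂h/∂y = [(-65)·(-0.2) − 55·(+0.3)] / -300 = +0.01167
|∇h| = √(-0.010000² + 0.01167²) = 0.01537

0.015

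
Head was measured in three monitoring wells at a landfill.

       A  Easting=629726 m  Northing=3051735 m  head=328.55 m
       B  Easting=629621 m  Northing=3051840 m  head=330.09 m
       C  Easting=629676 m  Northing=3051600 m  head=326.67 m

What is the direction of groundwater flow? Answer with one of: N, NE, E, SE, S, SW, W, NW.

S

With h = a·x + b·y + c and A as origin, the differences give:
  (-105)·a + 105·b = +1.54
  (-50)·a + (-135)·b = -1.88
Eliminate b (×(-135) and ×105, subtract): 19425·a = -10.500 → a = ∂h/∂x = -0.0005405
Back-substitute: b = ∂h/∂y = +0.01413.
Flow = −∇h = (+0.0005405 east, -0.01413 north), which points south.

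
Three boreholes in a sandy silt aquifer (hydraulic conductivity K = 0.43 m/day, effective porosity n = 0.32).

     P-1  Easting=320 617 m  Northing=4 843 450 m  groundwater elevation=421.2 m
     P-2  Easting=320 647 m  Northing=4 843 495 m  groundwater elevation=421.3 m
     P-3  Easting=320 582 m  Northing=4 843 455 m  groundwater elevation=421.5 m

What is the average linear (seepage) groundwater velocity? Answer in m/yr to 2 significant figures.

5.1 m/yr

Differences from P-1: to P-2 (Δx, Δy, Δh) = (30, 45, +0.1); to P-3 = (-35, 5, +0.3).
Solve a·Δx + b·Δy = Δh: det = 30·5 − (-35)·45 = 1725.
∂h/∂x = [(+0.1)·5 − (+0.3)·45] / 1725 = -0.007536
∂h/∂y = [30·(+0.3) − (-35)·(+0.1)] / 1725 = +0.007246
|∇h| = √(-0.007536² + 0.007246²) = 0.01045
Seepage velocity v = K·i/n = 0.43 × 0.01045 / 0.32 = 0.01404 m/day = 5.128 m/yr.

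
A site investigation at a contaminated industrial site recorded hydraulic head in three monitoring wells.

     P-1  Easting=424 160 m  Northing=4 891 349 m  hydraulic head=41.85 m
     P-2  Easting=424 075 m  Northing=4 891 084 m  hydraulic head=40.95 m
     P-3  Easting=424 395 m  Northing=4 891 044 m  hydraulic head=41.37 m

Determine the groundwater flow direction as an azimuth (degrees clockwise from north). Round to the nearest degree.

Three-point gradient (reference P-1): Δ to P-2 = (-85, -265, -0.90), Δ to P-3 = (235, -305, -0.48).
∂h/∂x = +0.001670, ∂h/∂y = +0.002861 (det = 88200).
Flow direction (−∇h) has components (-0.001670 E, -0.002861 N).
Azimuth = atan2(E, N) = atan2(-0.001670, -0.002861) = 210.3° ≈ 210°.

210°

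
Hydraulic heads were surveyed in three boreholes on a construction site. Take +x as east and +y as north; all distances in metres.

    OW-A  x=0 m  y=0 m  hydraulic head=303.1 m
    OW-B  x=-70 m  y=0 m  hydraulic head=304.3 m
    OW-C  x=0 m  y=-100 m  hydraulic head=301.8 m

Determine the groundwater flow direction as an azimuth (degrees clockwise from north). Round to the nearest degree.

127°

∂h/∂x = (304.3 − 303.1) / (-70 − 0) = -0.01714
∂h/∂y = (301.8 − 303.1) / (-100 − 0) = +0.01300
Flow direction (−∇h) has components (+0.01714 E, -0.01300 N).
Azimuth = atan2(E, N) = atan2(+0.01714, -0.01300) = 127.2° ≈ 127°.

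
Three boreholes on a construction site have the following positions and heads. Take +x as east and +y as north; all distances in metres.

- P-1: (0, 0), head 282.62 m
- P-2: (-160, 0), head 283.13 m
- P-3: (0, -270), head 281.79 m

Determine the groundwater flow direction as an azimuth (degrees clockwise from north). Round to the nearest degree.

∂h/∂x = (283.13 − 282.62) / (-160 − 0) = -0.003187
∂h/∂y = (281.79 − 282.62) / (-270 − 0) = +0.003074
Flow direction (−∇h) has components (+0.003187 E, -0.003074 N).
Azimuth = atan2(E, N) = atan2(+0.003187, -0.003074) = 134.0° ≈ 134°.

134°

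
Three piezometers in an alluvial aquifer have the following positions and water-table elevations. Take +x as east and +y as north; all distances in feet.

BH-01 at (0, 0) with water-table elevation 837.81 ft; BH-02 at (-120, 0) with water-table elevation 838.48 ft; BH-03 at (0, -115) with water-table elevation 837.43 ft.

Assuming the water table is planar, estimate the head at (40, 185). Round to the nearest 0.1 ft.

∂h/∂x = (838.48 − 837.81) / (-120 − 0) = -0.005583
∂h/∂y = (837.43 − 837.81) / (-115 − 0) = +0.003304
h(40, 185) = 837.81 + (-0.005583)·(40) + (+0.003304)·(185) = 837.81 -0.223 +0.611 = 838.198 ft.

838.2 ft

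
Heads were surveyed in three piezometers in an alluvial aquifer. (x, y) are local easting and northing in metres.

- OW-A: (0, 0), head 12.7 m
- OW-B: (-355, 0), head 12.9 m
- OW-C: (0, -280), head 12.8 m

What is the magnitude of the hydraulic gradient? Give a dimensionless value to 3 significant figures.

0.000667

∂h/∂x = (12.9 − 12.7) / (-355 − 0) = -0.0005634
∂h/∂y = (12.8 − 12.7) / (-280 − 0) = -0.0003571
|∇h| = √(-0.0005634² + -0.0003571²) = 0.000667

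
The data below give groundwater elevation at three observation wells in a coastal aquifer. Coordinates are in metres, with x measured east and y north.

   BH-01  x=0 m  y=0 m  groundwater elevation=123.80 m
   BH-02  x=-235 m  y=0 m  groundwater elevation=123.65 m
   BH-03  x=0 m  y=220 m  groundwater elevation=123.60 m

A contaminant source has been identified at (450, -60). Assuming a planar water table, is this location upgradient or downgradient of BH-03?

∂h/∂x = (123.65 − 123.80) / (-235 − 0) = +0.0006383
∂h/∂y = (123.60 − 123.80) / (220 − 0) = -0.0009091
Head at (450, -60) = 123.80 + (+0.0006383)·(450) + (-0.0009091)·(-60) = 124.14 m.
That is higher than the 123.60 m at BH-03, so the point is upgradient.

upgradient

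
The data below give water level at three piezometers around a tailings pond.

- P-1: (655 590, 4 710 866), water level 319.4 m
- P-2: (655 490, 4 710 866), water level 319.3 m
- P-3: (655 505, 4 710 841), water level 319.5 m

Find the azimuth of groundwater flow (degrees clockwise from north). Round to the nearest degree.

Taking P-1 as reference: P-2−P-1 = (-100, 0, -0.1); P-3−P-1 = (-85, -25, +0.1).
Solve a·Δx + b·Δy = Δh: det = (-100)·(-25) − (-85)·0 = 2500.
∂h/∂x = [(-0.1)·(-25) − (+0.1)·0] / 2500 = +0.0010000
∂h/∂y = [(-100)·(+0.1) − (-85)·(-0.1)] / 2500 = -0.007400
Flow direction (−∇h) has components (-0.0010000 E, +0.007400 N).
Azimuth = atan2(E, N) = atan2(-0.0010000, +0.007400) = 352.3° ≈ 352°.

352°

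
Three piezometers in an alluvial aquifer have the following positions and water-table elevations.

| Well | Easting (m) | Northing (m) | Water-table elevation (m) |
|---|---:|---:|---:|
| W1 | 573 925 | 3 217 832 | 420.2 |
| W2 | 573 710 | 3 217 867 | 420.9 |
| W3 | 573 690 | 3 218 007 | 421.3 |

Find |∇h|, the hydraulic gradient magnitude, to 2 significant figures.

With h = a·x + b·y + c and W1 as origin, the differences give:
  (-215)·a + 35·b = +0.7
  (-235)·a + 175·b = +1.1
Eliminate b (×175 and ×35, subtract): -29400·a = 84.00 → a = ∂h/∂x = -0.002857
Back-substitute: b = ∂h/∂y = +0.002449.
|∇h| = √(-0.002857² + 0.002449²) = 0.003763

0.0038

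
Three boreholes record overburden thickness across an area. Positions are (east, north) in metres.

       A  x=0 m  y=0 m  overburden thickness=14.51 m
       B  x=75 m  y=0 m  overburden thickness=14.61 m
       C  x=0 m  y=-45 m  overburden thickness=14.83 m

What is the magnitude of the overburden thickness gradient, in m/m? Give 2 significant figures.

∂d/∂x = (14.61 − 14.51) / (75 − 0) = +0.001333
∂d/∂y = (14.83 − 14.51) / (-45 − 0) = -0.007111
|∇f| = √(0.001333² + -0.007111²) = 0.007235 m/m

0.0072 m/m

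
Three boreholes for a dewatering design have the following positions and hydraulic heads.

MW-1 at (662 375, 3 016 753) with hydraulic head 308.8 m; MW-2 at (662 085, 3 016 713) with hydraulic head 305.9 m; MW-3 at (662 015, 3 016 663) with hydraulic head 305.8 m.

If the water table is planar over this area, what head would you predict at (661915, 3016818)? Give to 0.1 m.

302.3 m

Taking MW-1 as reference: MW-2−MW-1 = (-290, -40, -2.9); MW-3−MW-1 = (-360, -90, -3.0).
Solve a·Δx + b·Δy = Δh: det = (-290)·(-90) − (-360)·(-40) = 11700.
∂h/∂x = [(-2.9)·(-90) − (-3.0)·(-40)] / 11700 = +0.01205
∂h/∂y = [(-290)·(-3.0) − (-360)·(-2.9)] / 11700 = -0.01487
h(661915, 3016818) = 308.8 + (+0.01205)·(-460) + (-0.01487)·(65) = 308.8 -5.544 -0.967 = 302.290 m.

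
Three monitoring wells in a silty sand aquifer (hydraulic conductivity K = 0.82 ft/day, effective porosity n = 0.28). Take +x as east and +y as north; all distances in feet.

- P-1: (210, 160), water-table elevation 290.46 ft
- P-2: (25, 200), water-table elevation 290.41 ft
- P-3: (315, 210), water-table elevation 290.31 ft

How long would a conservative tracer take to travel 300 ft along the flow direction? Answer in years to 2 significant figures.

110 years

Taking P-1 as reference: P-2−P-1 = (-185, 40, -0.05); P-3−P-1 = (105, 50, -0.15).
Determinant of the coordinate differences = (-185)·50 − 105·40 = -13450.
∂h/∂x = [(-0.05)·50 − (-0.15)·40] / -13450 = -0.0002602
∂h/∂y = [(-185)·(-0.15) − 105·(-0.05)] / -13450 = -0.002454
|∇h| = √(-0.0002602² + -0.002454²) = 0.002468
Seepage velocity v = K·i/n = 0.82 × 0.002468 / 0.28 = 0.007228 ft/day.
t = 300 / 0.007228 = 4.151e+04 days = 114 years.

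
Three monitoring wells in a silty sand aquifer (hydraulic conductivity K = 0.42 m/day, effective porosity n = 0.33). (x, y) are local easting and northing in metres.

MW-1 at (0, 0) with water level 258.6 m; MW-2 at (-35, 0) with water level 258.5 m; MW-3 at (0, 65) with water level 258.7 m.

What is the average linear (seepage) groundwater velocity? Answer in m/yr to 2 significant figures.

∂h/∂x = (258.5 − 258.6) / (-35 − 0) = +0.002857
∂h/∂y = (258.7 − 258.6) / (65 − 0) = +0.001538
|∇h| = √(0.002857² + 0.001538²) = 0.003245
Seepage velocity v = K·i/n = 0.42 × 0.003245 / 0.33 = 0.00413 m/day = 1.508 m/yr.

1.5 m/yr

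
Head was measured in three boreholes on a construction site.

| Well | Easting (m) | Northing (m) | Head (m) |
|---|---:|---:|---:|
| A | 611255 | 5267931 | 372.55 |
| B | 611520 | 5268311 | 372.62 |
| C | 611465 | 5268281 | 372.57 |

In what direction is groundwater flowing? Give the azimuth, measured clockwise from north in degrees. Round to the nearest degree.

With h = a·x + b·y + c and A as origin, the differences give:
  265·a + 380·b = +0.07
  210·a + 350·b = +0.02
Eliminate b (×350 and ×380, subtract): 12950·a = 16.900 → a = ∂h/∂x = +0.001305
Back-substitute: b = ∂h/∂y = -0.0007259.
Flow direction (−∇h) has components (-0.001305 E, +0.0007259 N).
Azimuth = atan2(E, N) = atan2(-0.001305, +0.0007259) = 299.1° ≈ 299°.

299°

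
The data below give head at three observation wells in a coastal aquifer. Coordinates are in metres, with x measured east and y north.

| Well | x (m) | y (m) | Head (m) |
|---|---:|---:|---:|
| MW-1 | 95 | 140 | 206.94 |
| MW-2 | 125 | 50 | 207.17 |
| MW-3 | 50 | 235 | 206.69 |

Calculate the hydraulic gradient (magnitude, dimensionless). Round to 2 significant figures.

0.0024

Three-point gradient (reference MW-1): Δ to MW-2 = (30, -90, +0.23), Δ to MW-3 = (-45, 95, -0.25).
∂h/∂x = +0.0005417, ∂h/∂y = -0.002375 (det = -1200).
|∇h| = √(0.0005417² + -0.002375²) = 0.002436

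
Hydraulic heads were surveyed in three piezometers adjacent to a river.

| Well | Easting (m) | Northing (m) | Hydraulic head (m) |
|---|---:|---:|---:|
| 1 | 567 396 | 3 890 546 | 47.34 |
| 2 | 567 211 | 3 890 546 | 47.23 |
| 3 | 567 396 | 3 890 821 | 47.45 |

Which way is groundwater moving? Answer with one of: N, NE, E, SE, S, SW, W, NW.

∂h/∂x = (47.23 − 47.34) / (567211 − 567396) = +0.0005946
∂h/∂y = (47.45 − 47.34) / (3890821 − 3890546) = +0.0004000
Flow = −∇h = (-0.0005946 east, -0.0004000 north), which points southwest.

SW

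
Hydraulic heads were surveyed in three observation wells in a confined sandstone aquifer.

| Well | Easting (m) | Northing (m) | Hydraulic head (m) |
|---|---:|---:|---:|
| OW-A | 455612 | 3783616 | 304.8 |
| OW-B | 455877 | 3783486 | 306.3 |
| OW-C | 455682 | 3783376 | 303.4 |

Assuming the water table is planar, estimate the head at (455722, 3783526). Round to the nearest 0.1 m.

305.1 m

Three-point gradient (reference OW-A): Δ to OW-B = (265, -130, +1.5), Δ to OW-C = (70, -240, -1.4).
∂h/∂x = +0.009945, ∂h/∂y = +0.008734 (det = -54500).
h(455722, 3783526) = 304.8 + (+0.009945)·(110) + (+0.008734)·(-90) = 304.8 +1.094 -0.786 = 305.108 m.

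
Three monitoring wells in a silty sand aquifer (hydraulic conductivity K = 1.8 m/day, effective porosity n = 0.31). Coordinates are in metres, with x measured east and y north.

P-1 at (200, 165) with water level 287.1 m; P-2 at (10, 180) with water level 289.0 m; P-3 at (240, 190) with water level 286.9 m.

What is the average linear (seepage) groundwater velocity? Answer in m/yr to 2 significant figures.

25 m/yr

With h = a·x + b·y + c and P-1 as origin, the differences give:
  (-190)·a + 15·b = +1.9
  40·a + 25·b = -0.2
Eliminate b (×25 and ×15, subtract): -5350·a = 50.50 → a = ∂h/∂x = -0.009439
Back-substitute: b = ∂h/∂y = +0.007103.
|∇h| = √(-0.009439² + 0.007103²) = 0.01181
Seepage velocity v = K·i/n = 1.8 × 0.01181 / 0.31 = 0.06857 m/day = 25.05 m/yr.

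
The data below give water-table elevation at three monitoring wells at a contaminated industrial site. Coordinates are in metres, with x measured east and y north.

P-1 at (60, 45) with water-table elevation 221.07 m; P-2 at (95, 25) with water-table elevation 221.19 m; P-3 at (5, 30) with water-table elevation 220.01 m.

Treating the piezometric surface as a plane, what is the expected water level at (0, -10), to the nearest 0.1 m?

219.2 m

With h = a·x + b·y + c and P-1 as origin, the differences give:
  35·a + (-20)·b = +0.12
  (-55)·a + (-15)·b = -1.06
Eliminate b (×(-15) and ×(-20), subtract): -1625·a = -23.000 → a = ∂h/∂x = +0.01415
Back-substitute: b = ∂h/∂y = +0.01877.
h(0, -10) = 221.07 + (+0.01415)·(-60) + (+0.01877)·(-55) = 221.07 -0.849 -1.032 = 219.188 m.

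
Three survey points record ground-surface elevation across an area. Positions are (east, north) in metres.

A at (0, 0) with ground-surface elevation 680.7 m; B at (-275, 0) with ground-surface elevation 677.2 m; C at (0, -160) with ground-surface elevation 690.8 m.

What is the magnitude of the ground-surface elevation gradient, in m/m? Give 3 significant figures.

0.0644 m/m

∂z/∂x = (677.2 − 680.7) / (-275 − 0) = +0.01273
∂z/∂y = (690.8 − 680.7) / (-160 − 0) = -0.06312
|∇f| = √(0.01273² + -0.06312²) = 0.06439 m/m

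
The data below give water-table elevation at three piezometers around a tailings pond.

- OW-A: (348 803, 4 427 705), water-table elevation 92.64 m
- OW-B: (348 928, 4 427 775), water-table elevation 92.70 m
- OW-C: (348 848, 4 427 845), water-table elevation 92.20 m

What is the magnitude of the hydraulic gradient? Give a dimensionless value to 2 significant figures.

Taking OW-A as reference: OW-B−OW-A = (125, 70, +0.06); OW-C−OW-A = (45, 140, -0.44).
Solve a·Δx + b·Δy = Δh: det = 125·140 − 45·70 = 14350.
∂h/∂x = [(+0.06)·140 − (-0.44)·70] / 14350 = +0.002732
∂h/∂y = [125·(-0.44) − 45·(+0.06)] / 14350 = -0.004021
|∇h| = √(0.002732² + -0.004021²) = 0.004861

0.0049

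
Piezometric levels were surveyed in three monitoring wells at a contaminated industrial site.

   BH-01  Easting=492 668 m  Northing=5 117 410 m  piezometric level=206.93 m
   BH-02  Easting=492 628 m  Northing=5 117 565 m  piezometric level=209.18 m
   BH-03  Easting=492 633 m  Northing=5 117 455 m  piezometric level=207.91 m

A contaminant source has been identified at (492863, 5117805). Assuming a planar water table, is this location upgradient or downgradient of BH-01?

upgradient

Differences from BH-01: to BH-02 (Δx, Δy, Δh) = (-40, 155, +2.25); to BH-03 = (-35, 45, +0.98).
Solve a·Δx + b·Δy = Δh: det = (-40)·45 − (-35)·155 = 3625.
∂h/∂x = [(+2.25)·45 − (+0.98)·155] / 3625 = -0.01397
∂h/∂y = [(-40)·(+0.98) − (-35)·(+2.25)] / 3625 = +0.01091
Head at (492863, 5117805) = 206.93 + (-0.01397)·(195) + (+0.01091)·(395) = 208.51 m.
That is higher than the 206.93 m at BH-01, so the point is upgradient.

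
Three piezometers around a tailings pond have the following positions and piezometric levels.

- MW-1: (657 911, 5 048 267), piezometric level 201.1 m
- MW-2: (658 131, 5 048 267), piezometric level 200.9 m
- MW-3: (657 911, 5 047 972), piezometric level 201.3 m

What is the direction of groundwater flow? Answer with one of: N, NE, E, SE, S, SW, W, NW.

∂h/∂x = (200.9 − 201.1) / (658131 − 657911) = -0.0009091
∂h/∂y = (201.3 − 201.1) / (5047972 − 5048267) = -0.0006780
Flow = −∇h = (+0.0009091 east, +0.0006780 north), which points northeast.

NE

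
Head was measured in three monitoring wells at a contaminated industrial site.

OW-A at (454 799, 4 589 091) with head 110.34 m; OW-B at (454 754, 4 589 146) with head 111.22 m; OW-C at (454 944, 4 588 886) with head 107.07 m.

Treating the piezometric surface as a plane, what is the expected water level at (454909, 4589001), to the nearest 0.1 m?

108.9 m

Differences from OW-A: to OW-B (Δx, Δy, Δh) = (-45, 55, +0.88); to OW-C = (145, -205, -3.27).
Solve a·Δx + b·Δy = Δh: det = (-45)·(-205) − 145·55 = 1250.
∂h/∂x = [(+0.88)·(-205) − (-3.27)·55] / 1250 = -0.0004400
∂h/∂y = [(-45)·(-3.27) − 145·(+0.88)] / 1250 = +0.01564
h(454909, 4589001) = 110.34 + (-0.0004400)·(110) + (+0.01564)·(-90) = 110.34 -0.048 -1.408 = 108.884 m.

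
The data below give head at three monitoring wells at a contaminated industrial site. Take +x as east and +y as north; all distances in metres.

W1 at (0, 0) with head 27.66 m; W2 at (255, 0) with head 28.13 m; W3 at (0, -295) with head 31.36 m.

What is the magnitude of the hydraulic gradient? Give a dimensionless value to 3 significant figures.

0.0127

∂h/∂x = (28.13 − 27.66) / (255 − 0) = +0.001843
∂h/∂y = (31.36 − 27.66) / (-295 − 0) = -0.01254
|∇h| = √(0.001843² + -0.01254²) = 0.01267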